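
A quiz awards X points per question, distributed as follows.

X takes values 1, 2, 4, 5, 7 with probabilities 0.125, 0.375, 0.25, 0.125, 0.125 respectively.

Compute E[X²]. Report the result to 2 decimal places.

14.88

E[X²] = (1)²(0.125) + (2)²(0.375) + (4)²(0.25) + (5)²(0.125) + (7)²(0.125) = 14.875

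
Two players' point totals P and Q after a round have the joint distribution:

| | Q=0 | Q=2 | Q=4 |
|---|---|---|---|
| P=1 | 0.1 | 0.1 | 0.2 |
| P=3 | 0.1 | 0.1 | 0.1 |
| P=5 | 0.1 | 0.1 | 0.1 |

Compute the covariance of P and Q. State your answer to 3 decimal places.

-0.360

E[P] = 2.8,  E[Q] = 2.2
E[PQ] = 5.8
cov(P,Q) = E[PQ] − E[P]E[Q] = 5.8 − (2.8)(2.2) = -0.36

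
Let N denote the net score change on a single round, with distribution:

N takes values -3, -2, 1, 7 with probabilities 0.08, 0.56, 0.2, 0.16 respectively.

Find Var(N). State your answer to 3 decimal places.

10.998

E[N] = (-3)(0.08) + (-2)(0.56) + (1)(0.2) + (7)(0.16) = -0.04
E[N²] = (-3)²(0.08) + (-2)²(0.56) + (1)²(0.2) + (7)²(0.16) = 11
Var(N) = E[N²] − (E[N])² = 11 − (-0.04)² = 10.9984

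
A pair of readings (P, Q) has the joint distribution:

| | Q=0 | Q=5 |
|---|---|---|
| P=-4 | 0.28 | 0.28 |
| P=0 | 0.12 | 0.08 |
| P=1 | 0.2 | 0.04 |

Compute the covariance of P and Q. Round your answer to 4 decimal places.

-1.4000

E[P] = -2,  E[Q] = 2
E[PQ] = -5.4
cov(P,Q) = E[PQ] − E[P]E[Q] = -5.4 − (-2)(2) = -1.4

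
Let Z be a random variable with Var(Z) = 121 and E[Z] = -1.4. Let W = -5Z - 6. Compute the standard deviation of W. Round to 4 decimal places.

55.0000

Var(-5Z - 6) = (-5)²·121 = 3025
σ(W) = √3025 ≈ 55.0000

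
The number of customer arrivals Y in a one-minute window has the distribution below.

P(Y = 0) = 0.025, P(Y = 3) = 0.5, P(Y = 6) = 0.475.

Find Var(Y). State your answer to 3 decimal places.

2.678

E[Y] = (0)(0.025) + (3)(0.5) + (6)(0.475) = 4.35
E[Y²] = (0)²(0.025) + (3)²(0.5) + (6)²(0.475) = 21.6
Var(Y) = E[Y²] − (E[Y])² = 21.6 − (4.35)² = 2.6775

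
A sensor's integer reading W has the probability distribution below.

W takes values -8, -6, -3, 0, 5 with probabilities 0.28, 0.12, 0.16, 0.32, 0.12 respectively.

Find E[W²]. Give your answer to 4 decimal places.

E[W²] = (-8)²(0.28) + (-6)²(0.12) + (-3)²(0.16) + (0)²(0.32) + (5)²(0.12) = 26.68

26.6800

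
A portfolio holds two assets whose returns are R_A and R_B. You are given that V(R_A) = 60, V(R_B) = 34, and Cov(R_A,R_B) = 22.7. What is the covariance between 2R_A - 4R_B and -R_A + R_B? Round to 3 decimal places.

-119.800

Cov(2R_A - 4R_B, -R_A + R_B) = (2)(-1)V(R_A) + (-4)(1)V(R_B) + [(2)(1) + (-4)(-1)]Cov(R_A,R_B)
= -2·60 + -4·34 + 6·22.7 = -119.8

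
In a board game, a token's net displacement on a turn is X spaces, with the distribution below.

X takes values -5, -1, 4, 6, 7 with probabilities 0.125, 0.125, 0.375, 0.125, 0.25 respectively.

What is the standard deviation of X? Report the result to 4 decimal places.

E[X] = (-5)(0.125) + (-1)(0.125) + (4)(0.375) + (6)(0.125) + (7)(0.25) = 3.25
E[X²] = (-5)²(0.125) + (-1)²(0.125) + (4)²(0.375) + (6)²(0.125) + (7)²(0.25) = 26
var(X) = E[X²] − (E[X])² = 26 − (3.25)² = 15.4375
σ(X) = √15.4375 ≈ 3.9291

3.9291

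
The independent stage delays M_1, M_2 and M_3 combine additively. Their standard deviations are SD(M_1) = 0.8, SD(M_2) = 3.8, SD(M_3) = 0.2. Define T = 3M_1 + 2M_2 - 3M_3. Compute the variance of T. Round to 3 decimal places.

63.880

Var(M_1) = 0.64, Var(M_2) = 14.44, Var(M_3) = 0.04
By independence, Var(T) = (3)²Var(M_1) + (2)²Var(M_2) + (-3)²Var(M_3)
= (3)²·0.64 + (2)²·14.44 + (-3)²·0.04 = 63.88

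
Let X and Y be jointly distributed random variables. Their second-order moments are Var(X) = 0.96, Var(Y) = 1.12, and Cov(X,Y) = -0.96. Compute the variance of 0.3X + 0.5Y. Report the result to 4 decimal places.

0.0784

Var(0.3X + 0.5Y) = (0.3)²·Var(X) + (0.5)²·Var(Y) + 2·(0.3)·(0.5)·Cov(X,Y)
= 0.09·0.96 + 0.25·1.12 + 0.3·-0.96 = 0.0784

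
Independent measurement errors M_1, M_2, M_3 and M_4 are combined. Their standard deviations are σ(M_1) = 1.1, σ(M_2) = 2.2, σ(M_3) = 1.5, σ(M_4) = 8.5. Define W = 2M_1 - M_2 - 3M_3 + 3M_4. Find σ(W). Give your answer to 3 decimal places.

26.080

V(M_1) = 1.21, V(M_2) = 4.84, V(M_3) = 2.25, V(M_4) = 72.25
By independence, V(W) = (2)²V(M_1) + (-1)²V(M_2) + (-3)²V(M_3) + (3)²V(M_4)
= (2)²·1.21 + (-1)²·4.84 + (-3)²·2.25 + (3)²·72.25 = 680.18
σ(W) = √680.18 ≈ 26.080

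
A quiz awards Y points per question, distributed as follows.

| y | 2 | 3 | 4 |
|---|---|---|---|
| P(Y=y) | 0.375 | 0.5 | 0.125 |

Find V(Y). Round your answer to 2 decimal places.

0.44

E[Y] = (2)(0.375) + (3)(0.5) + (4)(0.125) = 2.75
E[Y²] = (2)²(0.375) + (3)²(0.5) + (4)²(0.125) = 8
V(Y) = E[Y²] − (E[Y])² = 8 − (2.75)² = 0.4375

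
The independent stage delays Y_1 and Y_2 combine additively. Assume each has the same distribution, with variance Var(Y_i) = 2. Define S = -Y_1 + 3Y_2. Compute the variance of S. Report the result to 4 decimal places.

By independence, Var(S) = (-1)²Var(Y_1) + (3)²Var(Y_2)
= (-1)²·2 + (3)²·2 = 20

20.0000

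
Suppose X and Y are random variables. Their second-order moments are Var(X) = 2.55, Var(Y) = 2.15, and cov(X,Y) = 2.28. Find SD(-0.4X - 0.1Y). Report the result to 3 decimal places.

Var(-0.4X - 0.1Y) = (-0.4)²·Var(X) + (-0.1)²·Var(Y) + 2·(-0.4)·(-0.1)·cov(X,Y)
= 0.16·2.55 + 0.01·2.15 + 0.08·2.28 = 0.6119
SD(-0.4X - 0.1Y) = √0.6119 ≈ 0.782

0.782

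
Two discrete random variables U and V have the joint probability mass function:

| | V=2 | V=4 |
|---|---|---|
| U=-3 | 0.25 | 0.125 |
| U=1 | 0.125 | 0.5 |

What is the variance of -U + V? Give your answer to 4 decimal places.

2.9375

E[U] = -0.5,  E[V] = 3.25,  E[UV] = -0.75
Var(U) = 4 − (-0.5)² = 3.75;  Var(V) = 11.5 − (3.25)² = 0.9375
cov(U,V) = -0.75 − (-0.5)(3.25) = 0.875
Var(-U + V) = (-1)²·3.75 + (1)²·0.9375 + 2·(-1)·(1)·0.875 = 2.9375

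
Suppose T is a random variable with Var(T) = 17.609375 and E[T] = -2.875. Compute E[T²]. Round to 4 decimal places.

E[T²] = Var(T) + (E[T])² = 17.609375 + (-2.875)² = 25.875

25.8750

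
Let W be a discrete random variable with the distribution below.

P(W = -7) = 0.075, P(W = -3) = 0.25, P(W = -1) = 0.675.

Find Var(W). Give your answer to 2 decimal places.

2.80

E[W] = (-7)(0.075) + (-3)(0.25) + (-1)(0.675) = -1.95
E[W²] = (-7)²(0.075) + (-3)²(0.25) + (-1)²(0.675) = 6.6
Var(W) = E[W²] − (E[W])² = 6.6 − (-1.95)² = 2.7975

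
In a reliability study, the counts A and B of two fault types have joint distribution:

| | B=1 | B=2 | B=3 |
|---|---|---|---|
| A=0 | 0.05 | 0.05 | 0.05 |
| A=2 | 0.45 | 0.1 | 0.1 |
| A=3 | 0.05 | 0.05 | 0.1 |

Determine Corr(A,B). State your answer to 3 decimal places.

E[A] = 1.9,  E[B] = 1.7
E[AB] = 3.25
cov(A,B) = E[AB] − E[A]E[B] = 3.25 − (1.9)(1.7) = 0.02
Var(A) = 0.79,  Var(B) = 0.71
ρ = 0.02 / √(0.79·0.71) ≈ 0.027

0.027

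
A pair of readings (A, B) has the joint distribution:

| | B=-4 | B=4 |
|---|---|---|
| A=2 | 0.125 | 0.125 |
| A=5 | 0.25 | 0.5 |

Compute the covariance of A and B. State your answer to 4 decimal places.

E[A] = 4.25,  E[B] = 1
E[AB] = 5
cov(A,B) = E[AB] − E[A]E[B] = 5 − (4.25)(1) = 0.75

0.7500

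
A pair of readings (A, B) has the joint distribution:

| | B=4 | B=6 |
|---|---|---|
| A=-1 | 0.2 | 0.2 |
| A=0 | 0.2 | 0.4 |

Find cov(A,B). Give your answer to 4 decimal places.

E[A] = -0.4,  E[B] = 5.2
E[AB] = -2
cov(A,B) = E[AB] − E[A]E[B] = -2 − (-0.4)(5.2) = 0.08

0.0800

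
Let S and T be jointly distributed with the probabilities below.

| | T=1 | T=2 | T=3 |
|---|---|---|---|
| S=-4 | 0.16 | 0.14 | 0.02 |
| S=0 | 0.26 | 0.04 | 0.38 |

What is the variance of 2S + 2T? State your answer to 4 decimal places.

E[S] = -1.28,  E[T] = 1.98,  E[ST] = -2
Var(S) = 5.12 − (-1.28)² = 3.4816;  Var(T) = 4.74 − (1.98)² = 0.8196
Cov(S,T) = -2 − (-1.28)(1.98) = 0.5344
Var(2S + 2T) = (2)²·3.4816 + (2)²·0.8196 + 2·(2)·(2)·0.5344 = 21.48

21.4800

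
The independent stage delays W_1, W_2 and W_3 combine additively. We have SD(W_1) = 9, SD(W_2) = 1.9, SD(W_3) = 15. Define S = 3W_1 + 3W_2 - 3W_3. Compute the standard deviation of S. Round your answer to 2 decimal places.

V(W_1) = 81, V(W_2) = 3.61, V(W_3) = 225
By independence, V(S) = (3)²V(W_1) + (3)²V(W_2) + (-3)²V(W_3)
= (3)²·81 + (3)²·3.61 + (-3)²·225 = 2786.49
SD(S) = √2786.49 ≈ 52.79

52.79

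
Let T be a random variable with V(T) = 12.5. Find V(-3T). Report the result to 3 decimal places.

112.500

V(-3T) = (-3)²·V(T) = 9·12.5 = 112.5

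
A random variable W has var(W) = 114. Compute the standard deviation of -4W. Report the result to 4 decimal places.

42.7083

var(-4W) = (-4)²·114 = 1824
σ(-4W) = √1824 ≈ 42.7083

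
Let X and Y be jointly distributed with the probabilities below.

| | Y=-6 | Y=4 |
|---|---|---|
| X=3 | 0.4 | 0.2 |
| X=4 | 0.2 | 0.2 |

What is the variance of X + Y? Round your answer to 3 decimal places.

E[X] = 3.4,  E[Y] = -2,  E[XY] = -6.4
V(X) = 11.8 − (3.4)² = 0.24;  V(Y) = 28 − (-2)² = 24
cov(X,Y) = -6.4 − (3.4)(-2) = 0.4
V(X + Y) = (1)²·0.24 + (1)²·24 + 2·(1)·(1)·0.4 = 25.04

25.040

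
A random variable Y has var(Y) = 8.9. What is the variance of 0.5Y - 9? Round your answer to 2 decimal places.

2.23

var(0.5Y - 9) = (0.5)²·var(Y) = 0.25·8.9 = 2.225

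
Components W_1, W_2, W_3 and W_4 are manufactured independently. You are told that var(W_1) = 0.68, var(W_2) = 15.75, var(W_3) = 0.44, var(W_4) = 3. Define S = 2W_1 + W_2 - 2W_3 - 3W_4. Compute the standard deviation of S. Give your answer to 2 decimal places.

By independence, var(S) = (2)²var(W_1) + (1)²var(W_2) + (-2)²var(W_3) + (-3)²var(W_4)
= (2)²·0.68 + (1)²·15.75 + (-2)²·0.44 + (-3)²·3 = 47.23
sd(S) = √47.23 ≈ 6.87

6.87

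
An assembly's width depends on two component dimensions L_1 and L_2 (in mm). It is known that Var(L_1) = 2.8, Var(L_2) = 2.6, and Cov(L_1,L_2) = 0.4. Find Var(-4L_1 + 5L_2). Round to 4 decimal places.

93.8000

Var(-4L_1 + 5L_2) = (-4)²·Var(L_1) + (5)²·Var(L_2) + 2·(-4)·(5)·Cov(L_1,L_2)
= 16·2.8 + 25·2.6 + -40·0.4 = 93.8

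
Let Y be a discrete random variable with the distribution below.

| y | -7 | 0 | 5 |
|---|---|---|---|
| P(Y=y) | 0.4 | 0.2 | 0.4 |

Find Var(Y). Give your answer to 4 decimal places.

28.9600

E[Y] = (-7)(0.4) + (0)(0.2) + (5)(0.4) = -0.8
E[Y²] = (-7)²(0.4) + (0)²(0.2) + (5)²(0.4) = 29.6
Var(Y) = E[Y²] − (E[Y])² = 29.6 − (-0.8)² = 28.96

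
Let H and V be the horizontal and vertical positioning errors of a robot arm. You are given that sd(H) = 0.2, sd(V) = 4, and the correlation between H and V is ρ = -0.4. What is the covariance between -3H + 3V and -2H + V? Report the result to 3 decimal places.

Var(H) = (0.2)² = 0.04;  Var(V) = (4)² = 16
cov(H,V) = ρ·sd(H)·sd(V) = -0.4·0.2·4 = -0.32
cov(-3H + 3V, -2H + V) = (-3)(-2)Var(H) + (3)(1)Var(V) + [(-3)(1) + (3)(-2)]cov(H,V)
= 6·0.04 + 3·16 + -9·-0.32 = 51.12

51.120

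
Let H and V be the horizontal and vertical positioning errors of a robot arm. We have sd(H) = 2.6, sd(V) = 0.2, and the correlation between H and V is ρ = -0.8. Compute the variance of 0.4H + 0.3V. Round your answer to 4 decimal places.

Var(H) = (2.6)² = 6.76;  Var(V) = (0.2)² = 0.04
Cov(H,V) = ρ·sd(H)·sd(V) = -0.8·2.6·0.2 = -0.416
Var(0.4H + 0.3V) = (0.4)²·Var(H) + (0.3)²·Var(V) + 2·(0.4)·(0.3)·Cov(H,V)
= 0.16·6.76 + 0.09·0.04 + 0.24·-0.416 = 0.98536

0.9854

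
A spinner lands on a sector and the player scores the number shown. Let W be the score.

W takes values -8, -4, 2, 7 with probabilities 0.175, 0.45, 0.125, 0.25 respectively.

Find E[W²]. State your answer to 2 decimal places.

31.15

E[W²] = (-8)²(0.175) + (-4)²(0.45) + (2)²(0.125) + (7)²(0.25) = 31.15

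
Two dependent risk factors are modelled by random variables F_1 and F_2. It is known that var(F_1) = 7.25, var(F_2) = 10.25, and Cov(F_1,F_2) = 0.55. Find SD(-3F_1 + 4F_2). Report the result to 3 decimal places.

14.699

var(-3F_1 + 4F_2) = (-3)²·var(F_1) + (4)²·var(F_2) + 2·(-3)·(4)·Cov(F_1,F_2)
= 9·7.25 + 16·10.25 + -24·0.55 = 216.05
SD(-3F_1 + 4F_2) = √216.05 ≈ 14.699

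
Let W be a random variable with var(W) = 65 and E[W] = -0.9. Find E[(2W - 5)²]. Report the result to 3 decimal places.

E[2W - 5] = 2·-0.9 − 5 = -6.8
var(2W - 5) = (2)²·65 = 260
E[(2W - 5)²] = var((2W - 5)) + (E[(2W - 5)])² = 260 + (-6.8)² = 306.24

306.240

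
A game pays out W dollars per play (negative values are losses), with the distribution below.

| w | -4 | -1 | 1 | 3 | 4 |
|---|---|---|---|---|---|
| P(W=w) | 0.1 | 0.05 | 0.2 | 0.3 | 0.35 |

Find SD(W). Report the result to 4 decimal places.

E[W] = (-4)(0.1) + (-1)(0.05) + (1)(0.2) + (3)(0.3) + (4)(0.35) = 2.05
E[W²] = (-4)²(0.1) + (-1)²(0.05) + (1)²(0.2) + (3)²(0.3) + (4)²(0.35) = 10.15
Var(W) = E[W²] − (E[W])² = 10.15 − (2.05)² = 5.9475
SD(W) = √5.9475 ≈ 2.4387

2.4387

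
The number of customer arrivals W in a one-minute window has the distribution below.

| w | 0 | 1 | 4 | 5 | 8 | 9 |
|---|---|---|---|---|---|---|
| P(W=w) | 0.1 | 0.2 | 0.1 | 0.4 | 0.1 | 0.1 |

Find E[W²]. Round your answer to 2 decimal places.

26.30

E[W²] = (0)²(0.1) + (1)²(0.2) + (4)²(0.1) + (5)²(0.4) + (8)²(0.1) + (9)²(0.1) = 26.3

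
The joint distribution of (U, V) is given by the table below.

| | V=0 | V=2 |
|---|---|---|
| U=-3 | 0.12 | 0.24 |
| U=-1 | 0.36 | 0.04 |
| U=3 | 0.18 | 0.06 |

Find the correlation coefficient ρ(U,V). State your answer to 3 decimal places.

E[U] = -0.76,  E[V] = 0.68
E[UV] = -1.16
Cov(U,V) = E[UV] − E[U]E[V] = -1.16 − (-0.76)(0.68) = -0.6432
Var(U) = 5.2224,  Var(V) = 0.8976
ρ = -0.6432 / √(5.2224·0.8976) ≈ -0.297

-0.297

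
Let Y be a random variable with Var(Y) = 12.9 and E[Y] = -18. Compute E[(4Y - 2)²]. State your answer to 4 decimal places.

5682.4000

E[4Y - 2] = 4·-18 − 2 = -74
Var(4Y - 2) = (4)²·12.9 = 206.4
E[(4Y - 2)²] = Var((4Y - 2)) + (E[(4Y - 2)])² = 206.4 + (-74)² = 5682.4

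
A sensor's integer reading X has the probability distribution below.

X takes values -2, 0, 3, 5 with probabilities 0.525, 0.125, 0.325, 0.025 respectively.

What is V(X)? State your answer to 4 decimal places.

E[X] = (-2)(0.525) + (0)(0.125) + (3)(0.325) + (5)(0.025) = 0.05
E[X²] = (-2)²(0.525) + (0)²(0.125) + (3)²(0.325) + (5)²(0.025) = 5.65
V(X) = E[X²] − (E[X])² = 5.65 − (0.05)² = 5.6475

5.6475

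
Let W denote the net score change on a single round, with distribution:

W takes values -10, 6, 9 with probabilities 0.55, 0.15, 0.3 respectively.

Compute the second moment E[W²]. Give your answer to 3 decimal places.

84.700

E[W²] = (-10)²(0.55) + (6)²(0.15) + (9)²(0.3) = 84.7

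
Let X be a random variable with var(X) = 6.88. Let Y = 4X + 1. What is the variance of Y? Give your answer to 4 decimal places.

110.0800

var(4X + 1) = (4)²·var(X) = 16·6.88 = 110.08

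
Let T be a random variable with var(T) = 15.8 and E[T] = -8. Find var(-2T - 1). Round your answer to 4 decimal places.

63.2000

var(-2T - 1) = (-2)²·var(T) = 4·15.8 = 63.2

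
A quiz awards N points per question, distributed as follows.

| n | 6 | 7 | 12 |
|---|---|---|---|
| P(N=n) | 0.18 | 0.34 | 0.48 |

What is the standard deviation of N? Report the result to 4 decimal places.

E[N] = (6)(0.18) + (7)(0.34) + (12)(0.48) = 9.22
E[N²] = (6)²(0.18) + (7)²(0.34) + (12)²(0.48) = 92.26
Var(N) = E[N²] − (E[N])² = 92.26 − (9.22)² = 7.2516
sd(N) = √7.2516 ≈ 2.6929

2.6929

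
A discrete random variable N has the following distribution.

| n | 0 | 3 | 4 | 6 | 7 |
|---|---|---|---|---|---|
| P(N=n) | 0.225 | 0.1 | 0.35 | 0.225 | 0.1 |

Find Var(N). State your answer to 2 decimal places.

E[N] = (0)(0.225) + (3)(0.1) + (4)(0.35) + (6)(0.225) + (7)(0.1) = 3.75
E[N²] = (0)²(0.225) + (3)²(0.1) + (4)²(0.35) + (6)²(0.225) + (7)²(0.1) = 19.5
Var(N) = E[N²] − (E[N])² = 19.5 − (3.75)² = 5.4375

5.44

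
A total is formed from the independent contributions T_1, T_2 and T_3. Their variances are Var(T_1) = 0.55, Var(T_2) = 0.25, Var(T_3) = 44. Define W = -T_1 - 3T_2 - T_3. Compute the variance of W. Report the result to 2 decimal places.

46.80

By independence, Var(W) = (-1)²Var(T_1) + (-3)²Var(T_2) + (-1)²Var(T_3)
= (-1)²·0.55 + (-3)²·0.25 + (-1)²·44 = 46.8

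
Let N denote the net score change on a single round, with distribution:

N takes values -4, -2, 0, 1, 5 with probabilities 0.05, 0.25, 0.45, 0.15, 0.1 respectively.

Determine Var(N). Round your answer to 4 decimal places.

4.4475

E[N] = (-4)(0.05) + (-2)(0.25) + (0)(0.45) + (1)(0.15) + (5)(0.1) = -0.05
E[N²] = (-4)²(0.05) + (-2)²(0.25) + (0)²(0.45) + (1)²(0.15) + (5)²(0.1) = 4.45
Var(N) = E[N²] − (E[N])² = 4.45 − (-0.05)² = 4.4475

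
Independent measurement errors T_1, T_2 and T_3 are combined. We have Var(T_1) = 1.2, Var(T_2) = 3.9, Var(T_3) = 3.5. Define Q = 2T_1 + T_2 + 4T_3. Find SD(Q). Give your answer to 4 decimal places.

8.0436

By independence, Var(Q) = (2)²Var(T_1) + (1)²Var(T_2) + (4)²Var(T_3)
= (2)²·1.2 + (1)²·3.9 + (4)²·3.5 = 64.7
SD(Q) = √64.7 ≈ 8.0436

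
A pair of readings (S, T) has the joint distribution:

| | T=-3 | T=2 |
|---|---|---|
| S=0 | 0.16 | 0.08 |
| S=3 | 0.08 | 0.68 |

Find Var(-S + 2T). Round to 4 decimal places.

E[S] = 2.28,  E[T] = 0.8,  E[ST] = 3.36
Var(S) = 6.84 − (2.28)² = 1.6416;  Var(T) = 5.2 − (0.8)² = 4.56
Cov(S,T) = 3.36 − (2.28)(0.8) = 1.536
Var(-S + 2T) = (-1)²·1.6416 + (2)²·4.56 + 2·(-1)·(2)·1.536 = 13.7376

13.7376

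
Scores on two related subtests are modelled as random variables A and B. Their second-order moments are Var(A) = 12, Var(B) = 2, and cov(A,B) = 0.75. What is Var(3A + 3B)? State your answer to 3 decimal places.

139.500

Var(3A + 3B) = (3)²·Var(A) + (3)²·Var(B) + 2·(3)·(3)·cov(A,B)
= 9·12 + 9·2 + 18·0.75 = 139.5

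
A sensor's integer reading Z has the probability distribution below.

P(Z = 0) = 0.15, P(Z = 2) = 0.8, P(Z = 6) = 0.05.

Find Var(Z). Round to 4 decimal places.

E[Z] = (0)(0.15) + (2)(0.8) + (6)(0.05) = 1.9
E[Z²] = (0)²(0.15) + (2)²(0.8) + (6)²(0.05) = 5
Var(Z) = E[Z²] − (E[Z])² = 5 − (1.9)² = 1.39

1.3900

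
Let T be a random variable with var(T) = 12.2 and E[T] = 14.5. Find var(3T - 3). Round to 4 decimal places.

var(3T - 3) = (3)²·var(T) = 9·12.2 = 109.8

109.8000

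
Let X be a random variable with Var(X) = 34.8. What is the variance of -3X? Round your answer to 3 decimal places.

313.200

Var(-3X) = (-3)²·Var(X) = 9·34.8 = 313.2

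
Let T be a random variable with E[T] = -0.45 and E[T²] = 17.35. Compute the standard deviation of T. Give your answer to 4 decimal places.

var(T) = 17.35 − (-0.45)² = 17.1475
SD(T) = √17.1475 ≈ 4.1410

4.1410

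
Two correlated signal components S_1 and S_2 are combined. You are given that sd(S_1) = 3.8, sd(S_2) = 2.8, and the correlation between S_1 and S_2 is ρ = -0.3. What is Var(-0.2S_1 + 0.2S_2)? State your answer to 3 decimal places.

1.147

Var(S_1) = (3.8)² = 14.44;  Var(S_2) = (2.8)² = 7.84
Cov(S_1,S_2) = ρ·sd(S_1)·sd(S_2) = -0.3·3.8·2.8 = -3.192
Var(-0.2S_1 + 0.2S_2) = (-0.2)²·Var(S_1) + (0.2)²·Var(S_2) + 2·(-0.2)·(0.2)·Cov(S_1,S_2)
= 0.04·14.44 + 0.04·7.84 + -0.08·-3.192 = 1.14656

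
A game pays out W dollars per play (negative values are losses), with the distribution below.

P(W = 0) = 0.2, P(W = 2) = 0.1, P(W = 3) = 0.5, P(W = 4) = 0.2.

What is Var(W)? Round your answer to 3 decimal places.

1.850

E[W] = (0)(0.2) + (2)(0.1) + (3)(0.5) + (4)(0.2) = 2.5
E[W²] = (0)²(0.2) + (2)²(0.1) + (3)²(0.5) + (4)²(0.2) = 8.1
Var(W) = E[W²] − (E[W])² = 8.1 − (2.5)² = 1.85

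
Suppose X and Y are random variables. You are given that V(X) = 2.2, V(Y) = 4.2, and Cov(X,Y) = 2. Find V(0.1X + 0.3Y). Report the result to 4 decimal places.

V(0.1X + 0.3Y) = (0.1)²·V(X) + (0.3)²·V(Y) + 2·(0.1)·(0.3)·Cov(X,Y)
= 0.01·2.2 + 0.09·4.2 + 0.06·2 = 0.52

0.5200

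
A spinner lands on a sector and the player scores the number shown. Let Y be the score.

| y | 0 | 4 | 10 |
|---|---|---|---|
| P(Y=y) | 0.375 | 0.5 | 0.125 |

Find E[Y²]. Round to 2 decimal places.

20.50

E[Y²] = (0)²(0.375) + (4)²(0.5) + (10)²(0.125) = 20.5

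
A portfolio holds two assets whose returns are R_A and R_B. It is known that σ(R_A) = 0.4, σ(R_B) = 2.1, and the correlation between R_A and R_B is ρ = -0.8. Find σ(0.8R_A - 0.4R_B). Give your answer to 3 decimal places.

1.113

Var(R_A) = (0.4)² = 0.16;  Var(R_B) = (2.1)² = 4.41
Cov(R_A,R_B) = ρ·σ(R_A)·σ(R_B) = -0.8·0.4·2.1 = -0.672
Var(0.8R_A - 0.4R_B) = (0.8)²·Var(R_A) + (-0.4)²·Var(R_B) + 2·(0.8)·(-0.4)·Cov(R_A,R_B)
= 0.64·0.16 + 0.16·4.41 + -0.64·-0.672 = 1.23808
σ(0.8R_A - 0.4R_B) = √1.23808 ≈ 1.113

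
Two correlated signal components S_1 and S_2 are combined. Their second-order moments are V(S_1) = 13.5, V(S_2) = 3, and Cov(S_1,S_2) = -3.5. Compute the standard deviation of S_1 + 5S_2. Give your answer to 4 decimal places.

V(S_1 + 5S_2) = (1)²·V(S_1) + (5)²·V(S_2) + 2·(1)·(5)·Cov(S_1,S_2)
= 1·13.5 + 25·3 + 10·-3.5 = 53.5
SD(S_1 + 5S_2) = √53.5 ≈ 7.3144

7.3144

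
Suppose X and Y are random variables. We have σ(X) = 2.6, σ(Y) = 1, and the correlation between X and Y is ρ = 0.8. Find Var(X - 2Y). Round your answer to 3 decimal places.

Var(X) = (2.6)² = 6.76;  Var(Y) = (1)² = 1
Cov(X,Y) = ρ·σ(X)·σ(Y) = 0.8·2.6·1 = 2.08
Var(X - 2Y) = (1)²·Var(X) + (-2)²·Var(Y) + 2·(1)·(-2)·Cov(X,Y)
= 1·6.76 + 4·1 + -4·2.08 = 2.44

2.440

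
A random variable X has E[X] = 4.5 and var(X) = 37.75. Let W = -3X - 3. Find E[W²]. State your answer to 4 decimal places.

612.0000

E[-3X - 3] = -3·4.5 − 3 = -16.5
var(-3X - 3) = (-3)²·37.75 = 339.75
E[W²] = var(W) + (E[W])² = 339.75 + (-16.5)² = 612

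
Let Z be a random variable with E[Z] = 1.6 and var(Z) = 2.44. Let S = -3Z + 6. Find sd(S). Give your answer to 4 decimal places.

var(-3Z + 6) = (-3)²·2.44 = 21.96
sd(S) = √21.96 ≈ 4.6861

4.6861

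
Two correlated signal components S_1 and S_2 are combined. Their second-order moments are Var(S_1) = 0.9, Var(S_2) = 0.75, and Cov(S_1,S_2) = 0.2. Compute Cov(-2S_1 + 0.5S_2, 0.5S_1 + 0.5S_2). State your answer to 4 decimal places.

Cov(-2S_1 + 0.5S_2, 0.5S_1 + 0.5S_2) = (-2)(0.5)Var(S_1) + (0.5)(0.5)Var(S_2) + [(-2)(0.5) + (0.5)(0.5)]Cov(S_1,S_2)
= -1·0.9 + 0.25·0.75 + -0.75·0.2 = -0.8625

-0.8625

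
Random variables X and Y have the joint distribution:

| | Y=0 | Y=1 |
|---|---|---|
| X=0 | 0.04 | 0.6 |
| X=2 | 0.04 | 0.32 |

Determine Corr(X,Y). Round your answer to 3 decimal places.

-0.086

E[X] = 0.72,  E[Y] = 0.92
E[XY] = 0.64
Cov(X,Y) = E[XY] − E[X]E[Y] = 0.64 − (0.72)(0.92) = -0.0224
V(X) = 0.9216,  V(Y) = 0.0736
ρ = -0.0224 / √(0.9216·0.0736) ≈ -0.086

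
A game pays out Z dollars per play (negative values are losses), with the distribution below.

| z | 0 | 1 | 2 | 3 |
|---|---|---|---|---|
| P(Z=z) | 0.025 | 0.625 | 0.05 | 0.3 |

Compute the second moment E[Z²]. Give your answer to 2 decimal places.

E[Z²] = (0)²(0.025) + (1)²(0.625) + (2)²(0.05) + (3)²(0.3) = 3.525

3.53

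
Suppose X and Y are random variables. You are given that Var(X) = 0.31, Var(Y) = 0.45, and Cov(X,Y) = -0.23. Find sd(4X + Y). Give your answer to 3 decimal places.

Var(4X + Y) = (4)²·Var(X) + (1)²·Var(Y) + 2·(4)·(1)·Cov(X,Y)
= 16·0.31 + 1·0.45 + 8·-0.23 = 3.57
sd(4X + Y) = √3.57 ≈ 1.889

1.889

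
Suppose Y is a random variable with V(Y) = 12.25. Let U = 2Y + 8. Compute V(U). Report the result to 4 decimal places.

49.0000

V(2Y + 8) = (2)²·V(Y) = 4·12.25 = 49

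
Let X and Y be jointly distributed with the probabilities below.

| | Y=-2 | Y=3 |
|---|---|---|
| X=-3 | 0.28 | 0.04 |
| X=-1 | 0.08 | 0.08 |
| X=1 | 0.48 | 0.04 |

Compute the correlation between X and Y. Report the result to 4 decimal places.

E[X] = -0.6,  E[Y] = -1.2
E[XY] = 0.4
cov(X,Y) = E[XY] − E[X]E[Y] = 0.4 − (-0.6)(-1.2) = -0.32
var(X) = 3.2,  var(Y) = 3.36
ρ = -0.32 / √(3.2·3.36) ≈ -0.0976

-0.0976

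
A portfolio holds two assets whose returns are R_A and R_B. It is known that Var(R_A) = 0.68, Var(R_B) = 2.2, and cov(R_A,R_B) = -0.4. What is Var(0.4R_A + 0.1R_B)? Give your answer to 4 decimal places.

0.0988

Var(0.4R_A + 0.1R_B) = (0.4)²·Var(R_A) + (0.1)²·Var(R_B) + 2·(0.4)·(0.1)·cov(R_A,R_B)
= 0.16·0.68 + 0.01·2.2 + 0.08·-0.4 = 0.0988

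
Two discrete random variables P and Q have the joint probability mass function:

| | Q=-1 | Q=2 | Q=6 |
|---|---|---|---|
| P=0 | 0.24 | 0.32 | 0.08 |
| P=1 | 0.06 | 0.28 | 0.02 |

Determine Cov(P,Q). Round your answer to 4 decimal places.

0.0800

E[P] = 0.36,  E[Q] = 1.5
E[PQ] = 0.62
Cov(P,Q) = E[PQ] − E[P]E[Q] = 0.62 − (0.36)(1.5) = 0.08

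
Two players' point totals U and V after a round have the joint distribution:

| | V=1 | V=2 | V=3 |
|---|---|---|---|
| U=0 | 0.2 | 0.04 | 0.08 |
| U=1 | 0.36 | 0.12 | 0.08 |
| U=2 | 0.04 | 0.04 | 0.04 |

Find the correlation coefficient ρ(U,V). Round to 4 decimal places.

E[U] = 0.8,  E[V] = 1.6
E[UV] = 1.32
Cov(U,V) = E[UV] − E[U]E[V] = 1.32 − (0.8)(1.6) = 0.04
Var(U) = 0.4,  Var(V) = 0.64
ρ = 0.04 / √(0.4·0.64) ≈ 0.0791

0.0791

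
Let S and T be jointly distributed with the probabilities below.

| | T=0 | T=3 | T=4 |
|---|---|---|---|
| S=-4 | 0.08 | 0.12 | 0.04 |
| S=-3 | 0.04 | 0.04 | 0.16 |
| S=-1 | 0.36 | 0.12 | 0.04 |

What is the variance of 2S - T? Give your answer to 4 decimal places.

13.5200

E[S] = -2.2,  E[T] = 1.8,  E[ST] = -4.88
var(S) = 6.52 − (-2.2)² = 1.68;  var(T) = 6.36 − (1.8)² = 3.12
Cov(S,T) = -4.88 − (-2.2)(1.8) = -0.92
var(2S - T) = (2)²·1.68 + (-1)²·3.12 + 2·(2)·(-1)·-0.92 = 13.52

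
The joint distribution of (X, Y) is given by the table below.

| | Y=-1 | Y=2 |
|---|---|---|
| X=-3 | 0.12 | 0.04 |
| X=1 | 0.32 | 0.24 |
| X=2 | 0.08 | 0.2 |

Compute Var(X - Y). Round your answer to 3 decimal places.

3.680

E[X] = 0.64,  E[Y] = 0.44,  E[XY] = 0.92
Var(X) = 3.12 − (0.64)² = 2.7104;  Var(Y) = 2.44 − (0.44)² = 2.2464
Cov(X,Y) = 0.92 − (0.64)(0.44) = 0.6384
Var(X - Y) = (1)²·2.7104 + (-1)²·2.2464 + 2·(1)·(-1)·0.6384 = 3.68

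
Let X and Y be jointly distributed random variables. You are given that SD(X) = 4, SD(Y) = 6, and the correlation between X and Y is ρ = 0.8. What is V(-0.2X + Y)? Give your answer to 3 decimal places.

28.960

V(X) = (4)² = 16;  V(Y) = (6)² = 36
cov(X,Y) = ρ·SD(X)·SD(Y) = 0.8·4·6 = 19.2
V(-0.2X + Y) = (-0.2)²·V(X) + (1)²·V(Y) + 2·(-0.2)·(1)·cov(X,Y)
= 0.04·16 + 1·36 + -0.4·19.2 = 28.96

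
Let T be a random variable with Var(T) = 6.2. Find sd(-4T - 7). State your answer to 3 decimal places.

Var(-4T - 7) = (-4)²·6.2 = 99.2
sd(-4T - 7) = √99.2 ≈ 9.960

9.960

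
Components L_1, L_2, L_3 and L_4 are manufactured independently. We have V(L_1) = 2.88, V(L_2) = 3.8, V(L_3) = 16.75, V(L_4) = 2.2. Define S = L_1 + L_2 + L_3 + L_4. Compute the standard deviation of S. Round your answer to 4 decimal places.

By independence, V(S) = (1)²V(L_1) + (1)²V(L_2) + (1)²V(L_3) + (1)²V(L_4)
= (1)²·2.88 + (1)²·3.8 + (1)²·16.75 + (1)²·2.2 = 25.63
SD(S) = √25.63 ≈ 5.0626

5.0626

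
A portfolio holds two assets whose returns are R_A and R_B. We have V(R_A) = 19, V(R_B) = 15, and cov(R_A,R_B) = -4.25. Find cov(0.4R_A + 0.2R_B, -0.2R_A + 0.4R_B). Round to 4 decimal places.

-0.8300

cov(0.4R_A + 0.2R_B, -0.2R_A + 0.4R_B) = (0.4)(-0.2)V(R_A) + (0.2)(0.4)V(R_B) + [(0.4)(0.4) + (0.2)(-0.2)]cov(R_A,R_B)
= -0.08·19 + 0.08·15 + 0.12·-4.25 = -0.83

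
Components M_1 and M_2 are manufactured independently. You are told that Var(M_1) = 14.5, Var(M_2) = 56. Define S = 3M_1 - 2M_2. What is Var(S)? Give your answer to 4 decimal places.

By independence, Var(S) = (3)²Var(M_1) + (-2)²Var(M_2)
= (3)²·14.5 + (-2)²·56 = 354.5

354.5000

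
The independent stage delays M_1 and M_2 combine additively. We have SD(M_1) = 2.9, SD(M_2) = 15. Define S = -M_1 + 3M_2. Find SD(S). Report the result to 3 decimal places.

45.093

Var(M_1) = 8.41, Var(M_2) = 225
By independence, Var(S) = (-1)²Var(M_1) + (3)²Var(M_2)
= (-1)²·8.41 + (3)²·225 = 2033.41
SD(S) = √2033.41 ≈ 45.093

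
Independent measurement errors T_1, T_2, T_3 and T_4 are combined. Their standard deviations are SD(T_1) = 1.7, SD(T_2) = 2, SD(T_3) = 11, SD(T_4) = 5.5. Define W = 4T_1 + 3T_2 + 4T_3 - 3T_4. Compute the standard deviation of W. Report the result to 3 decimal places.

Var(T_1) = 2.89, Var(T_2) = 4, Var(T_3) = 121, Var(T_4) = 30.25
By independence, Var(W) = (4)²Var(T_1) + (3)²Var(T_2) + (4)²Var(T_3) + (-3)²Var(T_4)
= (4)²·2.89 + (3)²·4 + (4)²·121 + (-3)²·30.25 = 2290.49
SD(W) = √2290.49 ≈ 47.859

47.859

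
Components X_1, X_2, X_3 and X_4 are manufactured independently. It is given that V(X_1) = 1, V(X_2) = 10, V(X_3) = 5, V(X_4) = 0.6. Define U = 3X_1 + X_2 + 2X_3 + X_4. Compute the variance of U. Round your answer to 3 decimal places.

By independence, V(U) = (3)²V(X_1) + (1)²V(X_2) + (2)²V(X_3) + (1)²V(X_4)
= (3)²·1 + (1)²·10 + (2)²·5 + (1)²·0.6 = 39.6

39.600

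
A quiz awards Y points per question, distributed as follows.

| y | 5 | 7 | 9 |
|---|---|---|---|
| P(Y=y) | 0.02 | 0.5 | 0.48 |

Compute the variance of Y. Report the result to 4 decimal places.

E[Y] = (5)(0.02) + (7)(0.5) + (9)(0.48) = 7.92
E[Y²] = (5)²(0.02) + (7)²(0.5) + (9)²(0.48) = 63.88
Var(Y) = E[Y²] − (E[Y])² = 63.88 − (7.92)² = 1.1536

1.1536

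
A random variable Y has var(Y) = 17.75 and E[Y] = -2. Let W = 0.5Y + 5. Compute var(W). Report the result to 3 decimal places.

4.438

var(0.5Y + 5) = (0.5)²·var(Y) = 0.25·17.75 = 4.4375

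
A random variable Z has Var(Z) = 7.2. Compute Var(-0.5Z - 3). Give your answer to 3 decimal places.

Var(-0.5Z - 3) = (-0.5)²·Var(Z) = 0.25·7.2 = 1.8

1.800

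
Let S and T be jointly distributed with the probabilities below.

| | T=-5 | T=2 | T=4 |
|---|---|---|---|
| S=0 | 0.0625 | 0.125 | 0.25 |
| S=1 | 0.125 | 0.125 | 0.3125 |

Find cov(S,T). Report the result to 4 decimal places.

E[S] = 0.5625,  E[T] = 1.8125
E[ST] = 0.875
cov(S,T) = E[ST] − E[S]E[T] = 0.875 − (0.5625)(1.8125) = -0.14453125

-0.1445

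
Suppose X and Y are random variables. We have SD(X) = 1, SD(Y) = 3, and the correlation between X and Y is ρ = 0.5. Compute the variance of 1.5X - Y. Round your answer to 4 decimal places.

Var(X) = (1)² = 1;  Var(Y) = (3)² = 9
cov(X,Y) = ρ·SD(X)·SD(Y) = 0.5·1·3 = 1.5
Var(1.5X - Y) = (1.5)²·Var(X) + (-1)²·Var(Y) + 2·(1.5)·(-1)·cov(X,Y)
= 2.25·1 + 1·9 + -3·1.5 = 6.75

6.7500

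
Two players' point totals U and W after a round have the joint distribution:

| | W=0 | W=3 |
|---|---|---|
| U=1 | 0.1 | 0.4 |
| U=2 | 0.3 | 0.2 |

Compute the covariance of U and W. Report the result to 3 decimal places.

E[U] = 1.5,  E[W] = 1.8
E[UW] = 2.4
cov(U,W) = E[UW] − E[U]E[W] = 2.4 − (1.5)(1.8) = -0.3

-0.300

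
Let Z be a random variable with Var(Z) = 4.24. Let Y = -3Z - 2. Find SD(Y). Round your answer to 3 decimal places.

6.177

Var(-3Z - 2) = (-3)²·4.24 = 38.16
SD(Y) = √38.16 ≈ 6.177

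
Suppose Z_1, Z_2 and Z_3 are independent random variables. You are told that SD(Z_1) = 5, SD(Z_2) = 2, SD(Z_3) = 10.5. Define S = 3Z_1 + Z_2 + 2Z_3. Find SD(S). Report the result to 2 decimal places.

V(Z_1) = 25, V(Z_2) = 4, V(Z_3) = 110.25
By independence, V(S) = (3)²V(Z_1) + (1)²V(Z_2) + (2)²V(Z_3)
= (3)²·25 + (1)²·4 + (2)²·110.25 = 670
SD(S) = √670 ≈ 25.88

25.88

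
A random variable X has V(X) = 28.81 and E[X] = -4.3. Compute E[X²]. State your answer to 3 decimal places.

47.300

E[X²] = V(X) + (E[X])² = 28.81 + (-4.3)² = 47.3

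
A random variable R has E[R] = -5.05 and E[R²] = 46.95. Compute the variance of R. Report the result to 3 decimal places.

21.448

var(R) = 46.95 − (-5.05)² = 21.4475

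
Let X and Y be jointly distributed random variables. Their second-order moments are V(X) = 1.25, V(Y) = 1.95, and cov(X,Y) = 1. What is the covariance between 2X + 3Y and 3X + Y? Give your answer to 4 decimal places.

cov(2X + 3Y, 3X + Y) = (2)(3)V(X) + (3)(1)V(Y) + [(2)(1) + (3)(3)]cov(X,Y)
= 6·1.25 + 3·1.95 + 11·1 = 24.35

24.3500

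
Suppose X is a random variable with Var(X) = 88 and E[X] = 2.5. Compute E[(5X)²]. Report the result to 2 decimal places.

E[5X] = 5·2.5 = 12.5
Var(5X) = (5)²·88 = 2200
E[(5X)²] = Var((5X)) + (E[(5X)])² = 2200 + (12.5)² = 2356.25

2356.25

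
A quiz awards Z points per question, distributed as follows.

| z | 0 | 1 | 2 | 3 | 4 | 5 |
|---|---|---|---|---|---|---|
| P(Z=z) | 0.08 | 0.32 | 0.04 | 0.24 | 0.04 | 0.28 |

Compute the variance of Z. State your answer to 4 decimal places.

E[Z] = (0)(0.08) + (1)(0.32) + (2)(0.04) + (3)(0.24) + (4)(0.04) + (5)(0.28) = 2.68
E[Z²] = (0)²(0.08) + (1)²(0.32) + (2)²(0.04) + (3)²(0.24) + (4)²(0.04) + (5)²(0.28) = 10.28
Var(Z) = E[Z²] − (E[Z])² = 10.28 − (2.68)² = 3.0976

3.0976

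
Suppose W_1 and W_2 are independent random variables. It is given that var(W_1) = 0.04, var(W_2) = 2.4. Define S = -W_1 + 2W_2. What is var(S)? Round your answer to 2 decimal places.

9.64

By independence, var(S) = (-1)²var(W_1) + (2)²var(W_2)
= (-1)²·0.04 + (2)²·2.4 = 9.64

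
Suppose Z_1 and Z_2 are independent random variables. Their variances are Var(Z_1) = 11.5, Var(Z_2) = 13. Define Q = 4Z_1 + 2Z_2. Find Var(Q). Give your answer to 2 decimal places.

236.00

By independence, Var(Q) = (4)²Var(Z_1) + (2)²Var(Z_2)
= (4)²·11.5 + (2)²·13 = 236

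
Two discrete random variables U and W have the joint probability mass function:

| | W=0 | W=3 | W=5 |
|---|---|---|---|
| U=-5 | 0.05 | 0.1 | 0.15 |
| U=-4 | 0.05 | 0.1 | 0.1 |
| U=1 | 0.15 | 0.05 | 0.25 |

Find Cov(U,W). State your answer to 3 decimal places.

E[U] = -2.05,  E[W] = 3.25
E[UW] = -7.05
Cov(U,W) = E[UW] − E[U]E[W] = -7.05 − (-2.05)(3.25) = -0.3875

-0.388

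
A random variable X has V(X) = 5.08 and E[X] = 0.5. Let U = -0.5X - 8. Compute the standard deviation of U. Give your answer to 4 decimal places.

V(-0.5X - 8) = (-0.5)²·5.08 = 1.27
sd(U) = √1.27 ≈ 1.1269

1.1269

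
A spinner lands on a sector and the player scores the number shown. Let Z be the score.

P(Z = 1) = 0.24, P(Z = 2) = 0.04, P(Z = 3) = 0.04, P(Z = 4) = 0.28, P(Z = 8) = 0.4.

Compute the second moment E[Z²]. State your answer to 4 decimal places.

30.8400

E[Z²] = (1)²(0.24) + (2)²(0.04) + (3)²(0.04) + (4)²(0.28) + (8)²(0.4) = 30.84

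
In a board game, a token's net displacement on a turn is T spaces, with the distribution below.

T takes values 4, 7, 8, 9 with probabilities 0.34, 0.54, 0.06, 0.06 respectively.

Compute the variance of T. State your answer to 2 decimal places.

E[T] = (4)(0.34) + (7)(0.54) + (8)(0.06) + (9)(0.06) = 6.16
E[T²] = (4)²(0.34) + (7)²(0.54) + (8)²(0.06) + (9)²(0.06) = 40.6
var(T) = E[T²] − (E[T])² = 40.6 − (6.16)² = 2.6544

2.65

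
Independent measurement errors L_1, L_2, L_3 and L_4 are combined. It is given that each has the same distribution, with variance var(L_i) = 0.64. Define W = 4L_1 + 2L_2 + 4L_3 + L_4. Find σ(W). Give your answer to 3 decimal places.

By independence, var(W) = (4)²var(L_1) + (2)²var(L_2) + (4)²var(L_3) + (1)²var(L_4)
= (4)²·0.64 + (2)²·0.64 + (4)²·0.64 + (1)²·0.64 = 23.68
σ(W) = √23.68 ≈ 4.866

4.866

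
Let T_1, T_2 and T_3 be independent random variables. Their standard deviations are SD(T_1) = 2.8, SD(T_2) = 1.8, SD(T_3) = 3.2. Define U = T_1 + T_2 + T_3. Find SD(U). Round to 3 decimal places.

4.617

Var(T_1) = 7.84, Var(T_2) = 3.24, Var(T_3) = 10.24
By independence, Var(U) = (1)²Var(T_1) + (1)²Var(T_2) + (1)²Var(T_3)
= (1)²·7.84 + (1)²·3.24 + (1)²·10.24 = 21.32
SD(U) = √21.32 ≈ 4.617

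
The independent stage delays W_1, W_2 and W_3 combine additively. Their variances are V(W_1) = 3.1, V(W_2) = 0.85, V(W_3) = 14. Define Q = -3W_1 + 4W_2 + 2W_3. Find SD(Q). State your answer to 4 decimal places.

9.8742

By independence, V(Q) = (-3)²V(W_1) + (4)²V(W_2) + (2)²V(W_3)
= (-3)²·3.1 + (4)²·0.85 + (2)²·14 = 97.5
SD(Q) = √97.5 ≈ 9.8742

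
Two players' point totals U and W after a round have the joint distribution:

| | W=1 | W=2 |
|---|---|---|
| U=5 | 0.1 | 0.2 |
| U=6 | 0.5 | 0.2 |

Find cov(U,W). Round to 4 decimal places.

-0.0800

E[U] = 5.7,  E[W] = 1.4
E[UW] = 7.9
cov(U,W) = E[UW] − E[U]E[W] = 7.9 − (5.7)(1.4) = -0.08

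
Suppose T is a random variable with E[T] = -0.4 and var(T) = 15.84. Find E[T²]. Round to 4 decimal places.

E[T²] = var(T) + (E[T])² = 15.84 + (-0.4)² = 16

16.0000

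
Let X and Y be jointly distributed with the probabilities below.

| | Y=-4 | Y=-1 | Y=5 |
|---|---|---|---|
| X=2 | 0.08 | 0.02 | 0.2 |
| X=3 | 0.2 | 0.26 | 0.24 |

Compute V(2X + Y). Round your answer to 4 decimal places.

E[X] = 2.7,  E[Y] = 0.8,  E[XY] = 1.74
V(X) = 7.5 − (2.7)² = 0.21;  V(Y) = 15.76 − (0.8)² = 15.12
Cov(X,Y) = 1.74 − (2.7)(0.8) = -0.42
V(2X + Y) = (2)²·0.21 + (1)²·15.12 + 2·(2)·(1)·-0.42 = 14.28

14.2800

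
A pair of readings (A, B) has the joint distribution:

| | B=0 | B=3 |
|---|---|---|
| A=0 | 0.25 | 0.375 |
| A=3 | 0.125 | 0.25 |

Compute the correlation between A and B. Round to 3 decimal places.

E[A] = 1.125,  E[B] = 1.875
E[AB] = 2.25
Cov(A,B) = E[AB] − E[A]E[B] = 2.25 − (1.125)(1.875) = 0.140625
V(A) = 2.109375,  V(B) = 2.109375
ρ = 0.140625 / √(2.109375·2.109375) ≈ 0.067

0.067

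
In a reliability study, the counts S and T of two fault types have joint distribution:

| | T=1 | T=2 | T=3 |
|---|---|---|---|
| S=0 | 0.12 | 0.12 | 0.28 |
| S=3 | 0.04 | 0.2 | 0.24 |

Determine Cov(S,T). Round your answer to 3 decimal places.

0.082

E[S] = 1.44,  E[T] = 2.36
E[ST] = 3.48
Cov(S,T) = E[ST] − E[S]E[T] = 3.48 − (1.44)(2.36) = 0.0816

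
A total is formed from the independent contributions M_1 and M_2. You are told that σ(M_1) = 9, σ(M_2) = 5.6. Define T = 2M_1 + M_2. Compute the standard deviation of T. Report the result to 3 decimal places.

18.851

V(M_1) = 81, V(M_2) = 31.36
By independence, V(T) = (2)²V(M_1) + (1)²V(M_2)
= (2)²·81 + (1)²·31.36 = 355.36
σ(T) = √355.36 ≈ 18.851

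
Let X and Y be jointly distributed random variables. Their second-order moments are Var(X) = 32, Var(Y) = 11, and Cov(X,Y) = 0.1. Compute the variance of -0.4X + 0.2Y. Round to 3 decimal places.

5.544

Var(-0.4X + 0.2Y) = (-0.4)²·Var(X) + (0.2)²·Var(Y) + 2·(-0.4)·(0.2)·Cov(X,Y)
= 0.16·32 + 0.04·11 + -0.16·0.1 = 5.544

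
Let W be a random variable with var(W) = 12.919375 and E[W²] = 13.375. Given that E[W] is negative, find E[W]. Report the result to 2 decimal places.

-0.68

(E[W])² = E[W²] − var(W) = 13.375 − 12.919375 = 0.455625
E[W] = −√0.455625 = -0.675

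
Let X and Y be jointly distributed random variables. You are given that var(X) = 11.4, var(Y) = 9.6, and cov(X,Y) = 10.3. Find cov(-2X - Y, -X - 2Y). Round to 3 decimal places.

cov(-2X - Y, -X - 2Y) = (-2)(-1)var(X) + (-1)(-2)var(Y) + [(-2)(-2) + (-1)(-1)]cov(X,Y)
= 2·11.4 + 2·9.6 + 5·10.3 = 93.5

93.500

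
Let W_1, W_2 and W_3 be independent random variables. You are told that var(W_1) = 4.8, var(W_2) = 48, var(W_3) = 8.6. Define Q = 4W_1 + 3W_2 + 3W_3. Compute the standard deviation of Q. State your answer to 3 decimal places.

By independence, var(Q) = (4)²var(W_1) + (3)²var(W_2) + (3)²var(W_3)
= (4)²·4.8 + (3)²·48 + (3)²·8.6 = 586.2
SD(Q) = √586.2 ≈ 24.212

24.212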